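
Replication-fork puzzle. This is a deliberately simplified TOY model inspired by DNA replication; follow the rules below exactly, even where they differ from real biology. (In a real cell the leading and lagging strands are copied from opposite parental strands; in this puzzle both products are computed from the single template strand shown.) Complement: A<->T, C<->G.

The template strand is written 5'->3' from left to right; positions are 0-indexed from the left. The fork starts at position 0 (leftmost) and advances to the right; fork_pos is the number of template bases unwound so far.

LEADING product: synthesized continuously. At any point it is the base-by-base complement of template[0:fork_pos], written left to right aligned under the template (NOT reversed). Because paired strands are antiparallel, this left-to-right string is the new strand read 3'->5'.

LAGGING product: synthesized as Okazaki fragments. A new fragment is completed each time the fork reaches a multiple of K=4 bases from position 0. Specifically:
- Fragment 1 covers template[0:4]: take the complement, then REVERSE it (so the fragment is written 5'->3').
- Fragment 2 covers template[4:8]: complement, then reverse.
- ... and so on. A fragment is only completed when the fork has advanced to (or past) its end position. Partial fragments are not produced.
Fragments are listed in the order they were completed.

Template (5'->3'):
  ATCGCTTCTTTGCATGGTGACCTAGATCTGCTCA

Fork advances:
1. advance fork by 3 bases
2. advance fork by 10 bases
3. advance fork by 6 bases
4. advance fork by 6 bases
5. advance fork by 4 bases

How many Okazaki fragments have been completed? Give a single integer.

Step 1: advance 3 -> fork_pos = 0 + 3 = 3. Next multiple of 4 is 4 (not reached); still 0 fragment(s).
Step 2: advance 10 -> fork_pos = 3 + 10 = 13. Reached multiple(s) of 4: 4, 8, 12 -> fragments 1-3 completed (3 total).
Step 3: advance 6 -> fork_pos = 13 + 6 = 19. Reached multiple(s) of 4: 16 -> fragment 4 completed (4 total).
Step 4: advance 6 -> fork_pos = 19 + 6 = 25. Reached multiple(s) of 4: 20, 24 -> fragments 5-6 completed (6 total).
Step 5: advance 4 -> fork_pos = 25 + 4 = 29. Reached multiple(s) of 4: 28 -> fragment 7 completed (7 total).
Check: final fork_pos = 29; the multiples of 4 that are <= 29 are 4..28 -> 29 // 4 = 7 completed fragment(s).

Answer: 7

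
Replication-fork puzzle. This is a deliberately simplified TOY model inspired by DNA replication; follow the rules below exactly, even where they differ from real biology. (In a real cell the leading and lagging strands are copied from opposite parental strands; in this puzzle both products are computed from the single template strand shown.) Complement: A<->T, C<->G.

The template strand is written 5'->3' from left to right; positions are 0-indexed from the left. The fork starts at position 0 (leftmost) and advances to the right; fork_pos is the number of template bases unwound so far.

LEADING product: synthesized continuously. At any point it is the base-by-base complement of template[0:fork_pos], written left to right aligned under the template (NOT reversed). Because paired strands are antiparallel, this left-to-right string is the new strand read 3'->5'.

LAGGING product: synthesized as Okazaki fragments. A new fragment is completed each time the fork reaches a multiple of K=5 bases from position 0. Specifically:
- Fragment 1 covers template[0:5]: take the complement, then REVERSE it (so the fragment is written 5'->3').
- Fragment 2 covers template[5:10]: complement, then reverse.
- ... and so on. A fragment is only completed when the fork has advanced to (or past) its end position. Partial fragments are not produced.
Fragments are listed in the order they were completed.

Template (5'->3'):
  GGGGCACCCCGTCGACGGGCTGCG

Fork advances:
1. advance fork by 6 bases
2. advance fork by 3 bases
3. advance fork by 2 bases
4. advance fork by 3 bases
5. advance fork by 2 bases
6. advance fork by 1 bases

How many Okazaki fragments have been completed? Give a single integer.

Answer: 3

Derivation:
Step 1: advance 6 -> fork_pos = 0 + 6 = 6. Reached multiple(s) of 5: 5 -> fragment 1 completed (1 total).
Step 2: advance 3 -> fork_pos = 6 + 3 = 9. Next multiple of 5 is 10 (not reached); still 1 fragment(s).
Step 3: advance 2 -> fork_pos = 9 + 2 = 11. Reached multiple(s) of 5: 10 -> fragment 2 completed (2 total).
Step 4: advance 3 -> fork_pos = 11 + 3 = 14. Next multiple of 5 is 15 (not reached); still 2 fragment(s).
Step 5: advance 2 -> fork_pos = 14 + 2 = 16. Reached multiple(s) of 5: 15 -> fragment 3 completed (3 total).
Step 6: advance 1 -> fork_pos = 16 + 1 = 17. Next multiple of 5 is 20 (not reached); still 3 fragment(s).
Check: final fork_pos = 17; the multiples of 5 that are <= 17 are 5..15 -> 17 // 5 = 3 completed fragment(s).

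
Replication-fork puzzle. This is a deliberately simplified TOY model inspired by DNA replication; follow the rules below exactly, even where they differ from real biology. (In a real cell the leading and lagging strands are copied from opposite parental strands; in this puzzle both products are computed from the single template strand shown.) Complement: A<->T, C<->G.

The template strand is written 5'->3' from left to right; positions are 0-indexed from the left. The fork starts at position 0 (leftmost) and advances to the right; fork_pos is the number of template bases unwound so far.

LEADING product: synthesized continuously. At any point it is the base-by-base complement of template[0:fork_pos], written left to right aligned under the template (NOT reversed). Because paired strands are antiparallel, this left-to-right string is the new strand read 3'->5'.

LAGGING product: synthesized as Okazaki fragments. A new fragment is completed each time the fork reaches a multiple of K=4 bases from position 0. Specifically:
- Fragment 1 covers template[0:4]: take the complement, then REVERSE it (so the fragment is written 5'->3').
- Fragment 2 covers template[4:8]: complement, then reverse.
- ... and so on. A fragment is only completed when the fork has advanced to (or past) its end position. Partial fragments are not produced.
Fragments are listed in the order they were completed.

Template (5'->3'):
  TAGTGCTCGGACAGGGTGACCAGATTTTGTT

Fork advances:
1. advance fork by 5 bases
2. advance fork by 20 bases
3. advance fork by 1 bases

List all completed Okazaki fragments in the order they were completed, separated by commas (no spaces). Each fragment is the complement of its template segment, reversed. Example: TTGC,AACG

Step 1: advance 5 -> fork_pos = 0 + 5 = 5. Reached multiple(s) of 4: 4 -> fragment 1 completed (1 total).
Step 2: advance 20 -> fork_pos = 5 + 20 = 25. Reached multiple(s) of 4: 8, 12, 16, 20, 24 -> fragments 2-6 completed (6 total).
Step 3: advance 1 -> fork_pos = 25 + 1 = 26. Next multiple of 4 is 28 (not reached); still 6 fragment(s).
Final fork_pos = 26, so 6 fragment(s) are complete. Build each: template segment -> complement -> reverse.
Fragment 1: template[0:4] = TAGT -> complement ATCA -> reversed ACTA
Fragment 2: template[4:8] = GCTC -> complement CGAG -> reversed GAGC
Fragment 3: template[8:12] = GGAC -> complement CCTG -> reversed GTCC
Fragment 4: template[12:16] = AGGG -> complement TCCC -> reversed CCCT
Fragment 5: template[16:20] = TGAC -> complement ACTG -> reversed GTCA
Fragment 6: template[20:24] = CAGA -> complement GTCT -> reversed TCTG

Answer: ACTA,GAGC,GTCC,CCCT,GTCA,TCTG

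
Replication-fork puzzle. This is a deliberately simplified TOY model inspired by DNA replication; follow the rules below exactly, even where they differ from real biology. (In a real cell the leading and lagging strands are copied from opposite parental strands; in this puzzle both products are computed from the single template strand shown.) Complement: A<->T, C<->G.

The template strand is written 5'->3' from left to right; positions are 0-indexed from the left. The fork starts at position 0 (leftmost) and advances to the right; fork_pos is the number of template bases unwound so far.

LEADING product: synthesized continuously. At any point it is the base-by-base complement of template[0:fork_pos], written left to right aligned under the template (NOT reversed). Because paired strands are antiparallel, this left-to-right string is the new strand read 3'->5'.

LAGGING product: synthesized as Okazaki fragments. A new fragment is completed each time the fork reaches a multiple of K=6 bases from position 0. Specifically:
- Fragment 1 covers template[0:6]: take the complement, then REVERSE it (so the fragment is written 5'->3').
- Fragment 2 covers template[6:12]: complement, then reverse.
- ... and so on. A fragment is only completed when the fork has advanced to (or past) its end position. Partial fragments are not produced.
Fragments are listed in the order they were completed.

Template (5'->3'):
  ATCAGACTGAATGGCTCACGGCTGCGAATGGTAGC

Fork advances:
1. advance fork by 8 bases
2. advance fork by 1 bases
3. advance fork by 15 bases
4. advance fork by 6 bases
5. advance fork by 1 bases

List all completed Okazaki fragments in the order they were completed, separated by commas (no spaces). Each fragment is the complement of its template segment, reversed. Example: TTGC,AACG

Answer: TCTGAT,ATTCAG,TGAGCC,CAGCCG,CATTCG

Derivation:
Step 1: advance 8 -> fork_pos = 0 + 8 = 8. Reached multiple(s) of 6: 6 -> fragment 1 completed (1 total).
Step 2: advance 1 -> fork_pos = 8 + 1 = 9. Next multiple of 6 is 12 (not reached); still 1 fragment(s).
Step 3: advance 15 -> fork_pos = 9 + 15 = 24. Reached multiple(s) of 6: 12, 18, 24 -> fragments 2-4 completed (4 total).
Step 4: advance 6 -> fork_pos = 24 + 6 = 30. Reached multiple(s) of 6: 30 -> fragment 5 completed (5 total).
Step 5: advance 1 -> fork_pos = 30 + 1 = 31. Next multiple of 6 is 36 (not reached); still 5 fragment(s).
Final fork_pos = 31, so 5 fragment(s) are complete. Build each: template segment -> complement -> reverse.
Fragment 1: template[0:6] = ATCAGA -> complement TAGTCT -> reversed TCTGAT
Fragment 2: template[6:12] = CTGAAT -> complement GACTTA -> reversed ATTCAG
Fragment 3: template[12:18] = GGCTCA -> complement CCGAGT -> reversed TGAGCC
Fragment 4: template[18:24] = CGGCTG -> complement GCCGAC -> reversed CAGCCG
Fragment 5: template[24:30] = CGAATG -> complement GCTTAC -> reversed CATTCG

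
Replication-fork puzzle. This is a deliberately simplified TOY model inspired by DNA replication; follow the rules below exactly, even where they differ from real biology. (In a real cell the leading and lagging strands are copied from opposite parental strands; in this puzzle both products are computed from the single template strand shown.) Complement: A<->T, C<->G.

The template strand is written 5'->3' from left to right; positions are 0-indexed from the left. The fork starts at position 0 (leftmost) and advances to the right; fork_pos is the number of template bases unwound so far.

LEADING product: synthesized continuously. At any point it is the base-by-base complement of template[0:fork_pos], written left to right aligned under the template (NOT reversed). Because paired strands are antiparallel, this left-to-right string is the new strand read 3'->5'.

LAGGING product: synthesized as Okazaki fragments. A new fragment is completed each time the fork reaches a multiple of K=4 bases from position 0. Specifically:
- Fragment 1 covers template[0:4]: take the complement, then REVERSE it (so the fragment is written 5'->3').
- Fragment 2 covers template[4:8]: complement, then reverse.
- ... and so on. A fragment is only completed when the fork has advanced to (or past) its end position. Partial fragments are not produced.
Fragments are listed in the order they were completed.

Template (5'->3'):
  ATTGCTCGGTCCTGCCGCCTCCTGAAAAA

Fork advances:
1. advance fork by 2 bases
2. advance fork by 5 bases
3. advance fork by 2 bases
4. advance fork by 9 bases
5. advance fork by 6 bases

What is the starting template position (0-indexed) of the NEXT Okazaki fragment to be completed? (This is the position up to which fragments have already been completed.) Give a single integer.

Step 1: advance 2 -> fork_pos = 0 + 2 = 2. Next multiple of 4 is 4 (not reached); still 0 fragment(s).
Step 2: advance 5 -> fork_pos = 2 + 5 = 7. Reached multiple(s) of 4: 4 -> fragment 1 completed (1 total).
Step 3: advance 2 -> fork_pos = 7 + 2 = 9. Reached multiple(s) of 4: 8 -> fragment 2 completed (2 total).
Step 4: advance 9 -> fork_pos = 9 + 9 = 18. Reached multiple(s) of 4: 12, 16 -> fragments 3-4 completed (4 total).
Step 5: advance 6 -> fork_pos = 18 + 6 = 24. Reached multiple(s) of 4: 20, 24 -> fragments 5-6 completed (6 total).
6 fragment(s) completed, covering template[0:24] (6 x 4 = 24). The next fragment, fragment 7, covers template[24:28], so it starts at position 24.

Answer: 24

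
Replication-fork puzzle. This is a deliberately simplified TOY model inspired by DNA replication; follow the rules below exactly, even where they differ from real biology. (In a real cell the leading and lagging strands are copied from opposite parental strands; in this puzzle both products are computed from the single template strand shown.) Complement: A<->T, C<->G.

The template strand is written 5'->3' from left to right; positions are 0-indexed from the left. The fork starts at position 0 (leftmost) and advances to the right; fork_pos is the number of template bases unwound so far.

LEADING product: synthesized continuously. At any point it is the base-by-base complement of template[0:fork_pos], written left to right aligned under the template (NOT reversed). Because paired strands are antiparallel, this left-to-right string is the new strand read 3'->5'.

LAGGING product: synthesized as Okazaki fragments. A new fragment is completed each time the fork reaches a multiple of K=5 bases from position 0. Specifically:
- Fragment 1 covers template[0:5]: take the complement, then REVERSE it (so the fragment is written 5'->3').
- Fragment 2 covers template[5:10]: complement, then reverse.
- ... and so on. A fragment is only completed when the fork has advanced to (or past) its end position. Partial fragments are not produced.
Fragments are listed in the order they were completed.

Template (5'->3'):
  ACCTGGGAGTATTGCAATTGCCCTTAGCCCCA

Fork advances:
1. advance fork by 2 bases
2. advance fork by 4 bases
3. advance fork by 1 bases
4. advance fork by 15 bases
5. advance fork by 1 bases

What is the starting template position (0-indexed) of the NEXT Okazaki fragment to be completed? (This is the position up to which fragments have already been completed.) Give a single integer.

Answer: 20

Derivation:
Step 1: advance 2 -> fork_pos = 0 + 2 = 2. Next multiple of 5 is 5 (not reached); still 0 fragment(s).
Step 2: advance 4 -> fork_pos = 2 + 4 = 6. Reached multiple(s) of 5: 5 -> fragment 1 completed (1 total).
Step 3: advance 1 -> fork_pos = 6 + 1 = 7. Next multiple of 5 is 10 (not reached); still 1 fragment(s).
Step 4: advance 15 -> fork_pos = 7 + 15 = 22. Reached multiple(s) of 5: 10, 15, 20 -> fragments 2-4 completed (4 total).
Step 5: advance 1 -> fork_pos = 22 + 1 = 23. Next multiple of 5 is 25 (not reached); still 4 fragment(s).
4 fragment(s) completed, covering template[0:20] (4 x 5 = 20). The next fragment, fragment 5, covers template[20:25], so it starts at position 20.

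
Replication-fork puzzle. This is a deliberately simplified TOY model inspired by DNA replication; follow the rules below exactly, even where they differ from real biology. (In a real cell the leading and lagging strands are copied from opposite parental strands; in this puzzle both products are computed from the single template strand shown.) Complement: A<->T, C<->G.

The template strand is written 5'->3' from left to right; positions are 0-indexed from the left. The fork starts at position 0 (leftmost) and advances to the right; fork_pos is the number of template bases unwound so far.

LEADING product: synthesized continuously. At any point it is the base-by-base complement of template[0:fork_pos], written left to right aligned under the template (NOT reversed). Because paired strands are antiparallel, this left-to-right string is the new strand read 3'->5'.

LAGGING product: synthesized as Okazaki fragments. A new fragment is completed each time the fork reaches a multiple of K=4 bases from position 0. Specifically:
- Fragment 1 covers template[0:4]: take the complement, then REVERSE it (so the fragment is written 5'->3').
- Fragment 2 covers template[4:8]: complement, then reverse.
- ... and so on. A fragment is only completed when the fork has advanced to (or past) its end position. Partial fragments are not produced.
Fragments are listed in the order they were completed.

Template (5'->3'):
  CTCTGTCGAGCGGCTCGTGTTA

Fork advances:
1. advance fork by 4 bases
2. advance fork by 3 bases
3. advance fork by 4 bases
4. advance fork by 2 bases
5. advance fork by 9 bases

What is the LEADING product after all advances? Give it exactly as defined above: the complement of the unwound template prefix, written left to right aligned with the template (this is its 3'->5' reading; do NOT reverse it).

Step 1: advance 4 -> fork_pos = 0 + 4 = 4.
Step 2: advance 3 -> fork_pos = 4 + 3 = 7.
Step 3: advance 4 -> fork_pos = 7 + 4 = 11.
Step 4: advance 2 -> fork_pos = 11 + 2 = 13.
Step 5: advance 9 -> fork_pos = 13 + 9 = 22.
Unwound prefix: template[0:22] = CTCTGTCGAGCGGCTCGTGTTA
Complement it base by base (A<->T, C<->G), keeping left-to-right order:
  [0:5] CTCTG -> GAGAC
  [5:10] TCGAG -> AGCTC
  [10:15] CGGCT -> GCCGA
  [15:20] CGTGT -> GCACA
  [20:22] TA -> AT
Concatenate: GAGACAGCTCGCCGAGCACAAT (length 22; written aligned with the template, i.e. 3'->5').

Answer: GAGACAGCTCGCCGAGCACAAT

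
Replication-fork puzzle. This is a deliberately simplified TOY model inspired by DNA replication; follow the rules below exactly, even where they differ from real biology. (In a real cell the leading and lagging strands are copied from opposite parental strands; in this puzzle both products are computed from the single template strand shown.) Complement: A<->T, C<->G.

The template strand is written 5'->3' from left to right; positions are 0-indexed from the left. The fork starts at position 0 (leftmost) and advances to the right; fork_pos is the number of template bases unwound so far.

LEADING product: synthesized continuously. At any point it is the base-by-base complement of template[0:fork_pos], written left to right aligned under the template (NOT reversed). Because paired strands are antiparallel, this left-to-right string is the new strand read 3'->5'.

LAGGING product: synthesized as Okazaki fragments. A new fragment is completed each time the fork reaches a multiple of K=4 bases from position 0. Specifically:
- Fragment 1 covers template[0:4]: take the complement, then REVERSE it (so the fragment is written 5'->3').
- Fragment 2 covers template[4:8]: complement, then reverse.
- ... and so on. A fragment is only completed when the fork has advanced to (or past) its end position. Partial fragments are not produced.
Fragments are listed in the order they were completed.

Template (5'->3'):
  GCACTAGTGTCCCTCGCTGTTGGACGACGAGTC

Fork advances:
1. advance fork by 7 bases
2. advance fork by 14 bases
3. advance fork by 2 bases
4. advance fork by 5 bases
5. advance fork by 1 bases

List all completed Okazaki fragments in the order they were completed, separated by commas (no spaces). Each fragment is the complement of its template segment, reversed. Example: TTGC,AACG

Answer: GTGC,ACTA,GGAC,CGAG,ACAG,TCCA,GTCG

Derivation:
Step 1: advance 7 -> fork_pos = 0 + 7 = 7. Reached multiple(s) of 4: 4 -> fragment 1 completed (1 total).
Step 2: advance 14 -> fork_pos = 7 + 14 = 21. Reached multiple(s) of 4: 8, 12, 16, 20 -> fragments 2-5 completed (5 total).
Step 3: advance 2 -> fork_pos = 21 + 2 = 23. Next multiple of 4 is 24 (not reached); still 5 fragment(s).
Step 4: advance 5 -> fork_pos = 23 + 5 = 28. Reached multiple(s) of 4: 24, 28 -> fragments 6-7 completed (7 total).
Step 5: advance 1 -> fork_pos = 28 + 1 = 29. Next multiple of 4 is 32 (not reached); still 7 fragment(s).
Final fork_pos = 29, so 7 fragment(s) are complete. Build each: template segment -> complement -> reverse.
Fragment 1: template[0:4] = GCAC -> complement CGTG -> reversed GTGC
Fragment 2: template[4:8] = TAGT -> complement ATCA -> reversed ACTA
Fragment 3: template[8:12] = GTCC -> complement CAGG -> reversed GGAC
Fragment 4: template[12:16] = CTCG -> complement GAGC -> reversed CGAG
Fragment 5: template[16:20] = CTGT -> complement GACA -> reversed ACAG
Fragment 6: template[20:24] = TGGA -> complement ACCT -> reversed TCCA
Fragment 7: template[24:28] = CGAC -> complement GCTG -> reversed GTCG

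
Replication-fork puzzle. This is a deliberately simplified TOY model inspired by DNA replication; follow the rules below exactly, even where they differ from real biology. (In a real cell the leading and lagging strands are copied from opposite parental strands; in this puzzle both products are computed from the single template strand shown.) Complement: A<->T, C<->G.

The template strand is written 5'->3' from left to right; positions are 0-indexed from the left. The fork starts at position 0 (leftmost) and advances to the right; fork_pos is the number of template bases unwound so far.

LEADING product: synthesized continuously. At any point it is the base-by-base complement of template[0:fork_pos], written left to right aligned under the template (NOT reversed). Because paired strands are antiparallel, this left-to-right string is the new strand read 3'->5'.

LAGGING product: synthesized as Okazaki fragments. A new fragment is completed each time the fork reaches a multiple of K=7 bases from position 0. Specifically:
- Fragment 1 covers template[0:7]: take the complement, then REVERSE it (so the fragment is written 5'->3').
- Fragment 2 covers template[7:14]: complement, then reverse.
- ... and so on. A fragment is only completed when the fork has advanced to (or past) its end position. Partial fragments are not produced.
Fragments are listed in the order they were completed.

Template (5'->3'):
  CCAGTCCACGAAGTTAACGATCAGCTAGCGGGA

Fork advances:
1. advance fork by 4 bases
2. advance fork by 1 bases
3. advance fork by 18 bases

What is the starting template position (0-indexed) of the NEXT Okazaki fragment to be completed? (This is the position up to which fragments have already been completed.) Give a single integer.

Step 1: advance 4 -> fork_pos = 0 + 4 = 4. Next multiple of 7 is 7 (not reached); still 0 fragment(s).
Step 2: advance 1 -> fork_pos = 4 + 1 = 5. Next multiple of 7 is 7 (not reached); still 0 fragment(s).
Step 3: advance 18 -> fork_pos = 5 + 18 = 23. Reached multiple(s) of 7: 7, 14, 21 -> fragments 1-3 completed (3 total).
3 fragment(s) completed, covering template[0:21] (3 x 7 = 21). The next fragment, fragment 4, covers template[21:28], so it starts at position 21.

Answer: 21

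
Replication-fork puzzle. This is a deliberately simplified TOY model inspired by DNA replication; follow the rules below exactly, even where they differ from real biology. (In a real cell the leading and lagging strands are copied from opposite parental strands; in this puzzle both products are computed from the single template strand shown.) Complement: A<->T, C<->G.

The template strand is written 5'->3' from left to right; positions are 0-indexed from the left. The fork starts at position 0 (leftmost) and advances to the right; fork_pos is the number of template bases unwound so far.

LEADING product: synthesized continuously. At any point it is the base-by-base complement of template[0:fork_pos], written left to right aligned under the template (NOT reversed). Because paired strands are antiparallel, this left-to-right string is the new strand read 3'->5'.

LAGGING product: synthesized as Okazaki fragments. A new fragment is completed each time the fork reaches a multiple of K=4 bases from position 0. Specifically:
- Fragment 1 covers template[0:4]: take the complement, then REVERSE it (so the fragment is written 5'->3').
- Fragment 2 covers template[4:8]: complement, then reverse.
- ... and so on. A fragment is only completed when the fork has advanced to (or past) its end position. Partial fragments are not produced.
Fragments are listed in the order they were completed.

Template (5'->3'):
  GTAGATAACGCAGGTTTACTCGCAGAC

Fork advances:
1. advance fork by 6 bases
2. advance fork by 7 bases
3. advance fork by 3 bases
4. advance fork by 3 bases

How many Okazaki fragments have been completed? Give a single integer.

Answer: 4

Derivation:
Step 1: advance 6 -> fork_pos = 0 + 6 = 6. Reached multiple(s) of 4: 4 -> fragment 1 completed (1 total).
Step 2: advance 7 -> fork_pos = 6 + 7 = 13. Reached multiple(s) of 4: 8, 12 -> fragments 2-3 completed (3 total).
Step 3: advance 3 -> fork_pos = 13 + 3 = 16. Reached multiple(s) of 4: 16 -> fragment 4 completed (4 total).
Step 4: advance 3 -> fork_pos = 16 + 3 = 19. Next multiple of 4 is 20 (not reached); still 4 fragment(s).
Check: final fork_pos = 19; the multiples of 4 that are <= 19 are 4..16 -> 19 // 4 = 4 completed fragment(s).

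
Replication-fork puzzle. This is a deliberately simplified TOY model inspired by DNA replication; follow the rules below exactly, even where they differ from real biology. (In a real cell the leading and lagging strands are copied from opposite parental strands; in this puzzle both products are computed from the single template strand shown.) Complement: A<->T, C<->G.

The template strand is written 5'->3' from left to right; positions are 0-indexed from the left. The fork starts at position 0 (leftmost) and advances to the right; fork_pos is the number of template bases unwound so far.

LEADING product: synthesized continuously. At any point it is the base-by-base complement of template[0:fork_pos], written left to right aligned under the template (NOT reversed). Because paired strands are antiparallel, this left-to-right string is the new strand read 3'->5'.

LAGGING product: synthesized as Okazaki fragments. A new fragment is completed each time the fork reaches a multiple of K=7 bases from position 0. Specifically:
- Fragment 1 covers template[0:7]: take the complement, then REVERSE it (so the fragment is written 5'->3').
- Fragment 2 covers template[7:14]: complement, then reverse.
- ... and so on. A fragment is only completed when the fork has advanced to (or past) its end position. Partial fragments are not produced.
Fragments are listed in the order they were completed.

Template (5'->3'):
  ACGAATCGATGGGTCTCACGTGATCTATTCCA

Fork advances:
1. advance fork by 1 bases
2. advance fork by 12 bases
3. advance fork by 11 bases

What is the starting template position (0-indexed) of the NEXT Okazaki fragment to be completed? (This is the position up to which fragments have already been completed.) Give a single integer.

Answer: 21

Derivation:
Step 1: advance 1 -> fork_pos = 0 + 1 = 1. Next multiple of 7 is 7 (not reached); still 0 fragment(s).
Step 2: advance 12 -> fork_pos = 1 + 12 = 13. Reached multiple(s) of 7: 7 -> fragment 1 completed (1 total).
Step 3: advance 11 -> fork_pos = 13 + 11 = 24. Reached multiple(s) of 7: 14, 21 -> fragments 2-3 completed (3 total).
3 fragment(s) completed, covering template[0:21] (3 x 7 = 21). The next fragment, fragment 4, covers template[21:28], so it starts at position 21.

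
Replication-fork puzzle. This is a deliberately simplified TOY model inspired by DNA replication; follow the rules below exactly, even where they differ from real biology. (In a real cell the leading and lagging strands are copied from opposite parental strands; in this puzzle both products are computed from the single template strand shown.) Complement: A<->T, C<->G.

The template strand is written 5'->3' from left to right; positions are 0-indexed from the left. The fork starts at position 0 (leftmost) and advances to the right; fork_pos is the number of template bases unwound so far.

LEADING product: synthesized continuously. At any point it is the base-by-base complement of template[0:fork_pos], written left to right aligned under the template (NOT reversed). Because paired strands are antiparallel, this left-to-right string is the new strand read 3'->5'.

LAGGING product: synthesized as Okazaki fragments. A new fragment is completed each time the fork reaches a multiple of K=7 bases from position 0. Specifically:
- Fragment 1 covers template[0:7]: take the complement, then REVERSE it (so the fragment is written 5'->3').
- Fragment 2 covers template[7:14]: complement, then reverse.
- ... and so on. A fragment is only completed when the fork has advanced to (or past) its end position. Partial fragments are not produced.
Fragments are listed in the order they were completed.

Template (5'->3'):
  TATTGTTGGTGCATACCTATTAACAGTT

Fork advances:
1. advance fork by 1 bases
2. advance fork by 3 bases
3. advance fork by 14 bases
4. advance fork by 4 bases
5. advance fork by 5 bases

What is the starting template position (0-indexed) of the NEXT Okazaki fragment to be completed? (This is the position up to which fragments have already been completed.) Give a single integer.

Answer: 21

Derivation:
Step 1: advance 1 -> fork_pos = 0 + 1 = 1. Next multiple of 7 is 7 (not reached); still 0 fragment(s).
Step 2: advance 3 -> fork_pos = 1 + 3 = 4. Next multiple of 7 is 7 (not reached); still 0 fragment(s).
Step 3: advance 14 -> fork_pos = 4 + 14 = 18. Reached multiple(s) of 7: 7, 14 -> fragments 1-2 completed (2 total).
Step 4: advance 4 -> fork_pos = 18 + 4 = 22. Reached multiple(s) of 7: 21 -> fragment 3 completed (3 total).
Step 5: advance 5 -> fork_pos = 22 + 5 = 27. Next multiple of 7 is 28 (not reached); still 3 fragment(s).
3 fragment(s) completed, covering template[0:21] (3 x 7 = 21). The next fragment, fragment 4, covers template[21:28], so it starts at position 21.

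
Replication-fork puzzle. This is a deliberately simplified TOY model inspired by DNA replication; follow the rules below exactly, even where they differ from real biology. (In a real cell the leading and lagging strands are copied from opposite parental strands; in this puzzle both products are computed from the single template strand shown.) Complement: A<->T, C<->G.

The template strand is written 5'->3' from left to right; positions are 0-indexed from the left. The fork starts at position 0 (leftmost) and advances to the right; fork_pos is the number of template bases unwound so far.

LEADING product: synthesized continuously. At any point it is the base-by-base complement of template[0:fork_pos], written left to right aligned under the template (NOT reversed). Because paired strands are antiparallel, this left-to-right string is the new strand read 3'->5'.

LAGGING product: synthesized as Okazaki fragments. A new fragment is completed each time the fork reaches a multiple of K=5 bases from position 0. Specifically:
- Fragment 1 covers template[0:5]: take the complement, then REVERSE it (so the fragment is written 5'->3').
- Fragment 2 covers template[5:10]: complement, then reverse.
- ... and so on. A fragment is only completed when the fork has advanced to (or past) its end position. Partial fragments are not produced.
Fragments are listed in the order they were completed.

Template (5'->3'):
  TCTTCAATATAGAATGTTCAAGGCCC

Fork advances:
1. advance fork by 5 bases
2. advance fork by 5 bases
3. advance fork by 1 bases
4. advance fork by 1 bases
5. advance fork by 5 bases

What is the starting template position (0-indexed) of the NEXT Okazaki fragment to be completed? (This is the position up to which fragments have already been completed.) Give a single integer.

Answer: 15

Derivation:
Step 1: advance 5 -> fork_pos = 0 + 5 = 5. Reached multiple(s) of 5: 5 -> fragment 1 completed (1 total).
Step 2: advance 5 -> fork_pos = 5 + 5 = 10. Reached multiple(s) of 5: 10 -> fragment 2 completed (2 total).
Step 3: advance 1 -> fork_pos = 10 + 1 = 11. Next multiple of 5 is 15 (not reached); still 2 fragment(s).
Step 4: advance 1 -> fork_pos = 11 + 1 = 12. Next multiple of 5 is 15 (not reached); still 2 fragment(s).
Step 5: advance 5 -> fork_pos = 12 + 5 = 17. Reached multiple(s) of 5: 15 -> fragment 3 completed (3 total).
3 fragment(s) completed, covering template[0:15] (3 x 5 = 15). The next fragment, fragment 4, covers template[15:20], so it starts at position 15.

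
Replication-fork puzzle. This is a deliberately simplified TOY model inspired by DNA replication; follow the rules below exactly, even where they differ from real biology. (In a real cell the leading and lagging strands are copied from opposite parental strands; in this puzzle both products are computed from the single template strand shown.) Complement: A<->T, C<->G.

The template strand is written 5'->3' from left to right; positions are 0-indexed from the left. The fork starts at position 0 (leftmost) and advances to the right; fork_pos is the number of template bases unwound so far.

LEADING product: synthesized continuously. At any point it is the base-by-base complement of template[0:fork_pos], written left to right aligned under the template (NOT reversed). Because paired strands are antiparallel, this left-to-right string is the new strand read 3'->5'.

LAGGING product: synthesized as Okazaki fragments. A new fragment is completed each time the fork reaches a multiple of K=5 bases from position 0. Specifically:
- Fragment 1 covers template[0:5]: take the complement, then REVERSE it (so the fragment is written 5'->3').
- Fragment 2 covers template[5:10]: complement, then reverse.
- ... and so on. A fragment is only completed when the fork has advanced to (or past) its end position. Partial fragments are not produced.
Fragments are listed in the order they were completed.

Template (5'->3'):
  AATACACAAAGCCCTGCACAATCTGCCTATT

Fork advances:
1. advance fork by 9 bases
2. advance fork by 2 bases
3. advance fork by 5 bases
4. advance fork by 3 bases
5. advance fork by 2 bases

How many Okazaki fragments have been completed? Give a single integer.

Answer: 4

Derivation:
Step 1: advance 9 -> fork_pos = 0 + 9 = 9. Reached multiple(s) of 5: 5 -> fragment 1 completed (1 total).
Step 2: advance 2 -> fork_pos = 9 + 2 = 11. Reached multiple(s) of 5: 10 -> fragment 2 completed (2 total).
Step 3: advance 5 -> fork_pos = 11 + 5 = 16. Reached multiple(s) of 5: 15 -> fragment 3 completed (3 total).
Step 4: advance 3 -> fork_pos = 16 + 3 = 19. Next multiple of 5 is 20 (not reached); still 3 fragment(s).
Step 5: advance 2 -> fork_pos = 19 + 2 = 21. Reached multiple(s) of 5: 20 -> fragment 4 completed (4 total).
Check: final fork_pos = 21; the multiples of 5 that are <= 21 are 5..20 -> 21 // 5 = 4 completed fragment(s).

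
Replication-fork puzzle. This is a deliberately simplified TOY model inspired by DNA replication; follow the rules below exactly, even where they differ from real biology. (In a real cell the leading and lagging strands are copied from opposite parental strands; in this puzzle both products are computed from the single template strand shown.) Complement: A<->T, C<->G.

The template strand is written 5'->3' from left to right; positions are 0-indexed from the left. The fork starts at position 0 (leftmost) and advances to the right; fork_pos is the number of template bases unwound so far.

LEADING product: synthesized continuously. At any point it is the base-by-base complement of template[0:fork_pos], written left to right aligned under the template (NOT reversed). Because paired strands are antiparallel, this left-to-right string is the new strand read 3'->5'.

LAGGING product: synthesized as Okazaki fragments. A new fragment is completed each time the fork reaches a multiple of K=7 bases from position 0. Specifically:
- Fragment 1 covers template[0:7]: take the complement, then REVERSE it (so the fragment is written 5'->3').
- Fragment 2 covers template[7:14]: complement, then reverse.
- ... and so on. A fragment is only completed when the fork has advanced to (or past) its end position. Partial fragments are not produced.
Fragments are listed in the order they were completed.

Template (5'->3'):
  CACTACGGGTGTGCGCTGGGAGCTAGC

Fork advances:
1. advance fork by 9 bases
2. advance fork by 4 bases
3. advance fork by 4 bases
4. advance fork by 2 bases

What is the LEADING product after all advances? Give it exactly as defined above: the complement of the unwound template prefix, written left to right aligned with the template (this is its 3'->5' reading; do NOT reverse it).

Step 1: advance 9 -> fork_pos = 0 + 9 = 9.
Step 2: advance 4 -> fork_pos = 9 + 4 = 13.
Step 3: advance 4 -> fork_pos = 13 + 4 = 17.
Step 4: advance 2 -> fork_pos = 17 + 2 = 19.
Unwound prefix: template[0:19] = CACTACGGGTGTGCGCTGG
Complement it base by base (A<->T, C<->G), keeping left-to-right order:
  [0:5] CACTA -> GTGAT
  [5:10] CGGGT -> GCCCA
  [10:15] GTGCG -> CACGC
  [15:19] CTGG -> GACC
Concatenate: GTGATGCCCACACGCGACC (length 19; written aligned with the template, i.e. 3'->5').

Answer: GTGATGCCCACACGCGACC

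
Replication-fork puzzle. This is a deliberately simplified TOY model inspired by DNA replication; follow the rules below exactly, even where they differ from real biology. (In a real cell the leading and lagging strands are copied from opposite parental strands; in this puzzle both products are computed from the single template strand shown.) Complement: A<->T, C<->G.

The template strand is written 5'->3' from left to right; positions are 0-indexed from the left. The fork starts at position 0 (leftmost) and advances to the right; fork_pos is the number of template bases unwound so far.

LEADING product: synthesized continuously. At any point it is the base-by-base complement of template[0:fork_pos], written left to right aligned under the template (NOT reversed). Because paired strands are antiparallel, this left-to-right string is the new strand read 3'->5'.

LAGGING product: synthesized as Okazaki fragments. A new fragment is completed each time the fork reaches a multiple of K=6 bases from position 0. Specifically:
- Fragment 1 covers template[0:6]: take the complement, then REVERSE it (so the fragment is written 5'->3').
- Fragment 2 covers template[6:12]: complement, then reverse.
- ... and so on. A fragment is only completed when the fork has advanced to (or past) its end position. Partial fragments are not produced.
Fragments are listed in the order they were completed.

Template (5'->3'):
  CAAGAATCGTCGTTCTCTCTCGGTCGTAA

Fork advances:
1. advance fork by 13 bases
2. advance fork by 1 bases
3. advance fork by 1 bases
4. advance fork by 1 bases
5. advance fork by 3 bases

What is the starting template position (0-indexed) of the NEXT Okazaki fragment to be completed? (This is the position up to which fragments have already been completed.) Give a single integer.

Answer: 18

Derivation:
Step 1: advance 13 -> fork_pos = 0 + 13 = 13. Reached multiple(s) of 6: 6, 12 -> fragments 1-2 completed (2 total).
Step 2: advance 1 -> fork_pos = 13 + 1 = 14. Next multiple of 6 is 18 (not reached); still 2 fragment(s).
Step 3: advance 1 -> fork_pos = 14 + 1 = 15. Next multiple of 6 is 18 (not reached); still 2 fragment(s).
Step 4: advance 1 -> fork_pos = 15 + 1 = 16. Next multiple of 6 is 18 (not reached); still 2 fragment(s).
Step 5: advance 3 -> fork_pos = 16 + 3 = 19. Reached multiple(s) of 6: 18 -> fragment 3 completed (3 total).
3 fragment(s) completed, covering template[0:18] (3 x 6 = 18). The next fragment, fragment 4, covers template[18:24], so it starts at position 18.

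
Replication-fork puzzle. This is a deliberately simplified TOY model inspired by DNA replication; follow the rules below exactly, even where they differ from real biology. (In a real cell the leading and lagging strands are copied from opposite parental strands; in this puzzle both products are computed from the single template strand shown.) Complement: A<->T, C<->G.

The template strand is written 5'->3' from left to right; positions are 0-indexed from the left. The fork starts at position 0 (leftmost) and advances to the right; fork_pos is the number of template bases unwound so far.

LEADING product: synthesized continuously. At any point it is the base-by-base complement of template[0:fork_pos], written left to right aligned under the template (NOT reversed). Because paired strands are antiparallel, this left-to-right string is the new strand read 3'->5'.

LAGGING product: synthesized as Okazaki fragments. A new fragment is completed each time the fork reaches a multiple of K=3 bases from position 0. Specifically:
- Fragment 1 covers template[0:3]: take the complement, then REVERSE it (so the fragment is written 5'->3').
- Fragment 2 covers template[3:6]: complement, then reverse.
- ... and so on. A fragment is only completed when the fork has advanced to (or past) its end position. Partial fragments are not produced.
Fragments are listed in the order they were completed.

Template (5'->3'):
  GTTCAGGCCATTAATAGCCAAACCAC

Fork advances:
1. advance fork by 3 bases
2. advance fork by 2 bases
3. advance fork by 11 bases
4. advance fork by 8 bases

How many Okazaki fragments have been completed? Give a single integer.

Step 1: advance 3 -> fork_pos = 0 + 3 = 3. Reached multiple(s) of 3: 3 -> fragment 1 completed (1 total).
Step 2: advance 2 -> fork_pos = 3 + 2 = 5. Next multiple of 3 is 6 (not reached); still 1 fragment(s).
Step 3: advance 11 -> fork_pos = 5 + 11 = 16. Reached multiple(s) of 3: 6, 9, 12, 15 -> fragments 2-5 completed (5 total).
Step 4: advance 8 -> fork_pos = 16 + 8 = 24. Reached multiple(s) of 3: 18, 21, 24 -> fragments 6-8 completed (8 total).
Check: final fork_pos = 24; the multiples of 3 that are <= 24 are 3..24 -> 24 // 3 = 8 completed fragment(s).

Answer: 8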